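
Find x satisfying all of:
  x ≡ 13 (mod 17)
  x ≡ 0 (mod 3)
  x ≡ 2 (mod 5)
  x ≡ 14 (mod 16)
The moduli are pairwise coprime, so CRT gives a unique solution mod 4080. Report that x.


Product of moduli M = 17 · 3 · 5 · 16 = 4080.
Merge one congruence at a time:
  Start: x ≡ 13 (mod 17).
  Combine with x ≡ 0 (mod 3); new modulus lcm = 51.
    Write x = 13 + 17·t and substitute into x ≡ 0 (mod 3): 17·t ≡ 0 − 13 = -13 (mod 3).
    Reduce coefficients mod 3: 2·t ≡ 2 (mod 3).
    The inverse of 2 mod 3 is 2 (since 2·2 = 4 = 1·3 + 1), so t ≡ 2·2 = 4 ≡ 1 (mod 3).
    Then x = 13 + 17·1 = 30, valid modulo lcm(17, 3) = 51: x ≡ 30 (mod 51).
  Combine with x ≡ 2 (mod 5); new modulus lcm = 255.
    Write x = 30 + 51·t and substitute into x ≡ 2 (mod 5): 51·t ≡ 2 − 30 = -28 (mod 5).
    Reduce coefficients mod 5: 1·t ≡ 2 (mod 5).
    So t ≡ 2 (mod 5).
    Then x = 30 + 51·2 = 132, valid modulo lcm(51, 5) = 255: x ≡ 132 (mod 255).
  Combine with x ≡ 14 (mod 16); new modulus lcm = 4080.
    Write x = 132 + 255·t and substitute into x ≡ 14 (mod 16): 255·t ≡ 14 − 132 = -118 (mod 16).
    Reduce coefficients mod 16: 15·t ≡ 10 (mod 16).
    The inverse of 15 mod 16 is 15 (since 15·15 = 225 = 14·16 + 1), so t ≡ 15·10 = 150 ≡ 6 (mod 16).
    Then x = 132 + 255·6 = 1662, valid modulo lcm(255, 16) = 4080: x ≡ 1662 (mod 4080).
Verify against each original: 1662 mod 17 = 13, 1662 mod 3 = 0, 1662 mod 5 = 2, 1662 mod 16 = 14.

x ≡ 1662 (mod 4080).


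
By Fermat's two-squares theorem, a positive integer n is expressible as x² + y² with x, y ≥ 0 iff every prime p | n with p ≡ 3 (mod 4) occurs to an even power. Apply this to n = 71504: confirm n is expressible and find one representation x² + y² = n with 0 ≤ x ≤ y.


Step 1: Factor n = 71504 = 2^4 · 41 · 109.
Step 2: Check the mod-4 condition on each prime factor: 2 = 2 (special); 41 ≡ 1 (mod 4), exponent 1; 109 ≡ 1 (mod 4), exponent 1.
All primes ≡ 3 (mod 4) appear to even exponent (or don't appear), so by the two-squares theorem n IS expressible as a sum of two squares.
Step 3: Build a representation. Group n = k² · m with k = 4 and m = 41 · 109 = 4469 (a product of primes ≡ 1 (mod 4)); a representation of m scales to one of n via (k·x)² + (k·y)² = k²(x² + y²). Each prime p ≡ 1 (mod 4) is itself a sum of two squares; find a² by testing p − a² for a perfect square:
  41: 41 − 1² = 40, 41 − 2² = 37, 41 − 3² = 32, 41 − 4² = 25 = 5² ⇒ 41 = 4² + 5².
  109: 109 − 1² = 108, 109 − 2² = 105, 109 − 3² = 100 = 10² ⇒ 109 = 3² + 10².
  Combine using the Brahmagupta–Fibonacci identity (a² + b²)(c² + d²) = (ac − bd)² + (ad + bc)² = (ac + bd)² + (ad − bc)²:
  41 · 109 = 4469: from (4² + 5²)(3² + 10²), take (4·3 − 5·10, 4·10 + 5·3) = (12 − 50, 40 + 15) = (-38, 55); dropping signs (only squares matter) gives (38, 55); check 38² + 55² = 1444 + 3025 = 4469 ✓.
  Scale by k = 4: (4·38, 4·55) = (152, 220).
Step 4: Order so x ≤ y and verify: 152² + 220² = 23104 + 48400 = 71504 = n. ✓

n = 71504 = 152² + 220² (one valid representation with x ≤ y).


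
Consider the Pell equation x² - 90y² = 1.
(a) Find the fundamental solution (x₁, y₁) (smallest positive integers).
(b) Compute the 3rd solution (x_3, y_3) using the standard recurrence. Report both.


Step 1: Find the fundamental solution (x₁, y₁) of x² - 90y² = 1.
  Expand √90 as a continued fraction. a₀ = ⌊√90⌋ = 9; iterate m_{k+1} = d_k·a_k − m_k, d_{k+1} = (90 − m_{k+1}²)/d_k, a_{k+1} = ⌊(a₀ + m_{k+1})/d_{k+1}⌋ (starting m₀ = 0, d₀ = 1), with convergents p_k = a_k·p_{k-1} + p_{k-2}, q_k = a_k·q_{k-1} + q_{k-2} (p₋₁ = 1, q₋₁ = 0):
  k = 0: a₀ = 9; p₀/q₀ = 9/1; p₀² − 90·q₀² = 81 − 90 = -9.
  k = 1: m = 9, d = 9, a = ⌊(9 + 9)/9⌋ = 2; p/q = (2·9 + 1)/(2·1 + 0) = 19/2; p² − 90·q² = 361 − 360 = 1.
  The first convergent with p² − 90·q² = 1 gives the fundamental solution (x₁, y₁) = (19, 2).
Step 2: Apply the recurrence (x_{n+1}, y_{n+1}) = (x₁x_n + 90y₁y_n, x₁y_n + y₁x_n) repeatedly.
  From (x_1, y_1) = (19, 2): x_2 = 19·19 + 90·2·2 = 721; y_2 = 19·2 + 2·19 = 76.
  From (x_2, y_2) = (721, 76): x_3 = 19·721 + 90·2·76 = 27379; y_3 = 19·76 + 2·721 = 2886.
Step 3: Verify x_3² - 90·y_3² = 749609641 - 749609640 = 1 (should be 1). ✓

(x_1, y_1) = (19, 2); (x_3, y_3) = (27379, 2886).


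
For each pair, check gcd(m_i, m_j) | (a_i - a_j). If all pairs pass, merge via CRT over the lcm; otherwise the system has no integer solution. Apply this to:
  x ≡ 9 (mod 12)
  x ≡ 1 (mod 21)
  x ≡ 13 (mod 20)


Moduli 12, 21, 20 are not pairwise coprime, so CRT works modulo lcm(m_i) when all pairwise compatibility conditions hold.
Pairwise compatibility: gcd(m_i, m_j) must divide a_i - a_j for every pair.
Merge one congruence at a time:
  Start: x ≡ 9 (mod 12).
  Combine with x ≡ 1 (mod 21): gcd(12, 21) = 3, and 1 - 9 = -8 is NOT divisible by 3.
    ⇒ system is inconsistent (no integer solution).

No solution (the system is inconsistent).


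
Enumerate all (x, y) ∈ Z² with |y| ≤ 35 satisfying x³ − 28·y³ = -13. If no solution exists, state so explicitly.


The equation is x³ - 28y³ = -13. For fixed y, x³ = 28·y³ − 13, so a solution requires the RHS to be a perfect cube.
Strategy: iterate y from -35 to 35, compute RHS = 28·y³ − 13, and check whether it is a (positive or negative) perfect cube.
Check small values of y:
  y = 0: RHS = -13 is not a perfect cube.
  y = 1: RHS = 15 is not a perfect cube.
  y = -1: RHS = -41 is not a perfect cube.
  y = 2: RHS = 211 is not a perfect cube.
  y = -2: RHS = -237 is not a perfect cube.
  y = 3: RHS = 743 is not a perfect cube.
  y = -3: RHS = -769 is not a perfect cube.
Continuing the search up to |y| = 35 finds no solutions either.
No (x, y) in the scanned range satisfies the equation.

No integer solutions with |y| ≤ 35.


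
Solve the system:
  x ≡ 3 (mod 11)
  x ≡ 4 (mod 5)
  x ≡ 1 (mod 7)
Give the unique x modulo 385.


Moduli 11, 5, 7 are pairwise coprime; by CRT there is a unique solution modulo M = 11 · 5 · 7 = 385.
Solve pairwise, accumulating the modulus:
  Start with x ≡ 3 (mod 11).
  Combine with x ≡ 4 (mod 5): since gcd(11, 5) = 1, we get a unique residue mod 55.
    Write x = 3 + 11·t and substitute into x ≡ 4 (mod 5): 11·t ≡ 4 − 3 = 1 (mod 5).
    Reduce coefficients mod 5: 1·t ≡ 1 (mod 5).
    So t ≡ 1 (mod 5).
    Then x = 3 + 11·1 = 14, valid modulo lcm(11, 5) = 55: x ≡ 14 (mod 55).
  Combine with x ≡ 1 (mod 7): since gcd(55, 7) = 1, we get a unique residue mod 385.
    Write x = 14 + 55·t and substitute into x ≡ 1 (mod 7): 55·t ≡ 1 − 14 = -13 (mod 7).
    Reduce coefficients mod 7: 6·t ≡ 1 (mod 7).
    The inverse of 6 mod 7 is 6 (since 6·6 = 36 = 5·7 + 1), so t ≡ 6·1 = 6 ≡ 6 (mod 7).
    Then x = 14 + 55·6 = 344, valid modulo lcm(55, 7) = 385: x ≡ 344 (mod 385).
Verify: 344 mod 11 = 3 ✓, 344 mod 5 = 4 ✓, 344 mod 7 = 1 ✓.

x ≡ 344 (mod 385).


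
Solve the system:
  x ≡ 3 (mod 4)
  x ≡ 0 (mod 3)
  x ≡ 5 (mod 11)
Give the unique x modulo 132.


Moduli 4, 3, 11 are pairwise coprime; by CRT there is a unique solution modulo M = 4 · 3 · 11 = 132.
Solve pairwise, accumulating the modulus:
  Start with x ≡ 3 (mod 4).
  Combine with x ≡ 0 (mod 3): since gcd(4, 3) = 1, we get a unique residue mod 12.
    Write x = 3 + 4·t and substitute into x ≡ 0 (mod 3): 4·t ≡ 0 − 3 = -3 (mod 3).
    Reduce coefficients mod 3: 1·t ≡ 0 (mod 3).
    So t ≡ 0 (mod 3).
    Then x = 3 + 4·0 = 3, valid modulo lcm(4, 3) = 12: x ≡ 3 (mod 12).
  Combine with x ≡ 5 (mod 11): since gcd(12, 11) = 1, we get a unique residue mod 132.
    Write x = 3 + 12·t and substitute into x ≡ 5 (mod 11): 12·t ≡ 5 − 3 = 2 (mod 11).
    Reduce coefficients mod 11: 1·t ≡ 2 (mod 11).
    So t ≡ 2 (mod 11).
    Then x = 3 + 12·2 = 27, valid modulo lcm(12, 11) = 132: x ≡ 27 (mod 132).
Verify: 27 mod 4 = 3 ✓, 27 mod 3 = 0 ✓, 27 mod 11 = 5 ✓.

x ≡ 27 (mod 132).


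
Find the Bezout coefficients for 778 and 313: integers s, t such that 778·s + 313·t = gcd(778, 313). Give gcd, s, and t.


Euclidean algorithm on (778, 313) — divide until remainder is 0:
  778 = 2 · 313 + 152
  313 = 2 · 152 + 9
  152 = 16 · 9 + 8
  9 = 1 · 8 + 1
  8 = 8 · 1 + 0
gcd(778, 313) = 1.
Track Bezout coefficients alongside the remainders: start with r₀ = 778 = a·1 + b·0 (s = 1, t = 0) and r₁ = 313 = a·0 + b·1 (s = 0, t = 1); each new remainder r_{k+1} = r_{k-1} − q_k·r_k inherits s_{k+1} = s_{k-1} − q_k·s_k, t_{k+1} = t_{k-1} − q_k·t_k, so r_k = a·s_k + b·t_k at every step:
  q = 2: r = 152, s = 1 − 2·0 = 1, t = 0 − 2·1 = -2  (check: 778·1 + 313·(-2) = 152)
  q = 2: r = 9, s = 0 − 2·1 = -2, t = 1 − 2·(-2) = 5  (check: 778·(-2) + 313·5 = 9)
  q = 16: r = 8, s = 1 − 16·(-2) = 33, t = -2 − 16·5 = -82  (check: 778·33 + 313·(-82) = 8)
  q = 1: r = 1, s = -2 − 1·33 = -35, t = 5 − 1·(-82) = 87  (check: 778·(-35) + 313·87 = 1)
The row with r = 1 (the gcd) gives the Bezout coefficients s = -35, t = 87.
Result: 778 · (-35) + 313 · (87) = 1.

gcd(778, 313) = 1; s = -35, t = 87 (check: 778·(-35) + 313·87 = 1).


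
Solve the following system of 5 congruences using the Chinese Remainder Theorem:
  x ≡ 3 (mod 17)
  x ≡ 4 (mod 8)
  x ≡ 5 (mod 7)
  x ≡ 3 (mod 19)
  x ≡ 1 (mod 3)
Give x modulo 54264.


Product of moduli M = 17 · 8 · 7 · 19 · 3 = 54264.
Merge one congruence at a time:
  Start: x ≡ 3 (mod 17).
  Combine with x ≡ 4 (mod 8); new modulus lcm = 136.
    Write x = 3 + 17·t and substitute into x ≡ 4 (mod 8): 17·t ≡ 4 − 3 = 1 (mod 8).
    Reduce coefficients mod 8: 1·t ≡ 1 (mod 8).
    So t ≡ 1 (mod 8).
    Then x = 3 + 17·1 = 20, valid modulo lcm(17, 8) = 136: x ≡ 20 (mod 136).
  Combine with x ≡ 5 (mod 7); new modulus lcm = 952.
    Write x = 20 + 136·t and substitute into x ≡ 5 (mod 7): 136·t ≡ 5 − 20 = -15 (mod 7).
    Reduce coefficients mod 7: 3·t ≡ 6 (mod 7).
    The inverse of 3 mod 7 is 5 (since 3·5 = 15 = 2·7 + 1), so t ≡ 5·6 = 30 ≡ 2 (mod 7).
    Then x = 20 + 136·2 = 292, valid modulo lcm(136, 7) = 952: x ≡ 292 (mod 952).
  Combine with x ≡ 3 (mod 19); new modulus lcm = 18088.
    Write x = 292 + 952·t and substitute into x ≡ 3 (mod 19): 952·t ≡ 3 − 292 = -289 (mod 19).
    Reduce coefficients mod 19: 2·t ≡ 15 (mod 19).
    The inverse of 2 mod 19 is 10 (since 2·10 = 20 = 1·19 + 1), so t ≡ 10·15 = 150 ≡ 17 (mod 19).
    Then x = 292 + 952·17 = 16476, valid modulo lcm(952, 19) = 18088: x ≡ 16476 (mod 18088).
  Combine with x ≡ 1 (mod 3); new modulus lcm = 54264.
    Write x = 16476 + 18088·t and substitute into x ≡ 1 (mod 3): 18088·t ≡ 1 − 16476 = -16475 (mod 3).
    Reduce coefficients mod 3: 1·t ≡ 1 (mod 3).
    So t ≡ 1 (mod 3).
    Then x = 16476 + 18088·1 = 34564, valid modulo lcm(18088, 3) = 54264: x ≡ 34564 (mod 54264).
Verify against each original: 34564 mod 17 = 3, 34564 mod 8 = 4, 34564 mod 7 = 5, 34564 mod 19 = 3, 34564 mod 3 = 1.

x ≡ 34564 (mod 54264).


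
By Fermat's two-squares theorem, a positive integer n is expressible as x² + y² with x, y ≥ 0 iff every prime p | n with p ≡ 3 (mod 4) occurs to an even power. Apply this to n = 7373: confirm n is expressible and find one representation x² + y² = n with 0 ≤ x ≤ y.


Step 1: Factor n = 7373 = 73 · 101.
Step 2: Check the mod-4 condition on each prime factor: 73 ≡ 1 (mod 4), exponent 1; 101 ≡ 1 (mod 4), exponent 1.
All primes ≡ 3 (mod 4) appear to even exponent (or don't appear), so by the two-squares theorem n IS expressible as a sum of two squares.
Step 3: Build a representation. Here n = 73 · 101 is a product of primes ≡ 1 (mod 4). Each prime p ≡ 1 (mod 4) is itself a sum of two squares; find a² by testing p − a² for a perfect square:
  73: 73 − 1² = 72, 73 − 2² = 69, 73 − 3² = 64 = 8² ⇒ 73 = 3² + 8².
  101: 101 − 1² = 100 = 10² ⇒ 101 = 1² + 10².
  Combine using the Brahmagupta–Fibonacci identity (a² + b²)(c² + d²) = (ac − bd)² + (ad + bc)² = (ac + bd)² + (ad − bc)²:
  73 · 101 = 7373: from (3² + 8²)(1² + 10²), take (3·1 − 8·10, 3·10 + 8·1) = (3 − 80, 30 + 8) = (-77, 38); dropping signs (only squares matter) gives (77, 38); check 77² + 38² = 5929 + 1444 = 7373 ✓.
Step 4: Order so x ≤ y and verify: 38² + 77² = 1444 + 5929 = 7373 = n. ✓

n = 7373 = 38² + 77² (one valid representation with x ≤ y).


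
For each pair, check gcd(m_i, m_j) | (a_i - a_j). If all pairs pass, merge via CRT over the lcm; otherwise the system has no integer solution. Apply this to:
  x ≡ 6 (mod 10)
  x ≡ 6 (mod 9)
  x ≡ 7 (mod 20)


Moduli 10, 9, 20 are not pairwise coprime, so CRT works modulo lcm(m_i) when all pairwise compatibility conditions hold.
Pairwise compatibility: gcd(m_i, m_j) must divide a_i - a_j for every pair.
Merge one congruence at a time:
  Start: x ≡ 6 (mod 10).
  Combine with x ≡ 6 (mod 9): gcd(10, 9) = 1; 6 - 6 = 0, which IS divisible by 1, so compatible.
    Write x = 6 + 10·t and substitute into x ≡ 6 (mod 9): 10·t ≡ 6 − 6 = 0 (mod 9).
    Reduce coefficients mod 9: 1·t ≡ 0 (mod 9).
    So t ≡ 0 (mod 9).
    Then x = 6 + 10·0 = 6, valid modulo lcm(10, 9) = 90: x ≡ 6 (mod 90).
  Combine with x ≡ 7 (mod 20): gcd(90, 20) = 10, and 7 - 6 = 1 is NOT divisible by 10.
    ⇒ system is inconsistent (no integer solution).

No solution (the system is inconsistent).


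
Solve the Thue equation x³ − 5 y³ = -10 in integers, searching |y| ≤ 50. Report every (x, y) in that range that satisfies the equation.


The equation is x³ - 5y³ = -10. For fixed y, x³ = 5·y³ − 10, so a solution requires the RHS to be a perfect cube.
Strategy: iterate y from -50 to 50, compute RHS = 5·y³ − 10, and check whether it is a (positive or negative) perfect cube.
Check small values of y:
  y = 0: RHS = -10 is not a perfect cube.
  y = 1: RHS = -5 is not a perfect cube.
  y = -1: RHS = -15 is not a perfect cube.
  y = 2: RHS = 30 is not a perfect cube.
  y = -2: RHS = -50 is not a perfect cube.
  y = 3: RHS = 125 = (5)³ ⇒ x = 5 works.
  y = -3: RHS = -145 is not a perfect cube.
Continuing the search up to |y| = 50 finds no further solutions beyond those listed.
Collected solutions: (5, 3).

Solutions (with |y| ≤ 50): (5, 3).


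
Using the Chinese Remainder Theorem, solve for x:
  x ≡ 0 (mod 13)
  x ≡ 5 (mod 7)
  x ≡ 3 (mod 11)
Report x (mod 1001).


Moduli 13, 7, 11 are pairwise coprime; by CRT there is a unique solution modulo M = 13 · 7 · 11 = 1001.
Solve pairwise, accumulating the modulus:
  Start with x ≡ 0 (mod 13).
  Combine with x ≡ 5 (mod 7): since gcd(13, 7) = 1, we get a unique residue mod 91.
    Write x = 0 + 13·t and substitute into x ≡ 5 (mod 7): 13·t ≡ 5 − 0 = 5 (mod 7).
    Reduce coefficients mod 7: 6·t ≡ 5 (mod 7).
    The inverse of 6 mod 7 is 6 (since 6·6 = 36 = 5·7 + 1), so t ≡ 6·5 = 30 ≡ 2 (mod 7).
    Then x = 0 + 13·2 = 26, valid modulo lcm(13, 7) = 91: x ≡ 26 (mod 91).
  Combine with x ≡ 3 (mod 11): since gcd(91, 11) = 1, we get a unique residue mod 1001.
    Write x = 26 + 91·t and substitute into x ≡ 3 (mod 11): 91·t ≡ 3 − 26 = -23 (mod 11).
    Reduce coefficients mod 11: 3·t ≡ 10 (mod 11).
    The inverse of 3 mod 11 is 4 (since 3·4 = 12 = 1·11 + 1), so t ≡ 4·10 = 40 ≡ 7 (mod 11).
    Then x = 26 + 91·7 = 663, valid modulo lcm(91, 11) = 1001: x ≡ 663 (mod 1001).
Verify: 663 mod 13 = 0 ✓, 663 mod 7 = 5 ✓, 663 mod 11 = 3 ✓.

x ≡ 663 (mod 1001).


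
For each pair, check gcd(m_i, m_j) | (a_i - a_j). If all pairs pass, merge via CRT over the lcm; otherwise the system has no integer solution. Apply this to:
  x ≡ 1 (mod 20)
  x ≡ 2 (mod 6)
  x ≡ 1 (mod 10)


Moduli 20, 6, 10 are not pairwise coprime, so CRT works modulo lcm(m_i) when all pairwise compatibility conditions hold.
Pairwise compatibility: gcd(m_i, m_j) must divide a_i - a_j for every pair.
Merge one congruence at a time:
  Start: x ≡ 1 (mod 20).
  Combine with x ≡ 2 (mod 6): gcd(20, 6) = 2, and 2 - 1 = 1 is NOT divisible by 2.
    ⇒ system is inconsistent (no integer solution).

No solution (the system is inconsistent).


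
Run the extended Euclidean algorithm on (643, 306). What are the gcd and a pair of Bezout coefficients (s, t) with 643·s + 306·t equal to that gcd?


Euclidean algorithm on (643, 306) — divide until remainder is 0:
  643 = 2 · 306 + 31
  306 = 9 · 31 + 27
  31 = 1 · 27 + 4
  27 = 6 · 4 + 3
  4 = 1 · 3 + 1
  3 = 3 · 1 + 0
gcd(643, 306) = 1.
Track Bezout coefficients alongside the remainders: start with r₀ = 643 = a·1 + b·0 (s = 1, t = 0) and r₁ = 306 = a·0 + b·1 (s = 0, t = 1); each new remainder r_{k+1} = r_{k-1} − q_k·r_k inherits s_{k+1} = s_{k-1} − q_k·s_k, t_{k+1} = t_{k-1} − q_k·t_k, so r_k = a·s_k + b·t_k at every step:
  q = 2: r = 31, s = 1 − 2·0 = 1, t = 0 − 2·1 = -2  (check: 643·1 + 306·(-2) = 31)
  q = 9: r = 27, s = 0 − 9·1 = -9, t = 1 − 9·(-2) = 19  (check: 643·(-9) + 306·19 = 27)
  q = 1: r = 4, s = 1 − 1·(-9) = 10, t = -2 − 1·19 = -21  (check: 643·10 + 306·(-21) = 4)
  q = 6: r = 3, s = -9 − 6·10 = -69, t = 19 − 6·(-21) = 145  (check: 643·(-69) + 306·145 = 3)
  q = 1: r = 1, s = 10 − 1·(-69) = 79, t = -21 − 1·145 = -166  (check: 643·79 + 306·(-166) = 1)
The row with r = 1 (the gcd) gives the Bezout coefficients s = 79, t = -166.
Result: 643 · (79) + 306 · (-166) = 1.

gcd(643, 306) = 1; s = 79, t = -166 (check: 643·79 + 306·(-166) = 1).


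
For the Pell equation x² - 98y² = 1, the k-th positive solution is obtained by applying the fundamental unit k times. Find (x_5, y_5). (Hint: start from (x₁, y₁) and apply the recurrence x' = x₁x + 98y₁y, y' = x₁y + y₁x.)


Step 1: Find the fundamental solution (x₁, y₁) of x² - 98y² = 1.
  Expand √98 as a continued fraction. a₀ = ⌊√98⌋ = 9; iterate m_{k+1} = d_k·a_k − m_k, d_{k+1} = (98 − m_{k+1}²)/d_k, a_{k+1} = ⌊(a₀ + m_{k+1})/d_{k+1}⌋ (starting m₀ = 0, d₀ = 1), with convergents p_k = a_k·p_{k-1} + p_{k-2}, q_k = a_k·q_{k-1} + q_{k-2} (p₋₁ = 1, q₋₁ = 0):
  k = 0: a₀ = 9; p₀/q₀ = 9/1; p₀² − 98·q₀² = 81 − 98 = -17.
  k = 1: m = 9, d = 17, a = ⌊(9 + 9)/17⌋ = 1; p/q = (1·9 + 1)/(1·1 + 0) = 10/1; p² − 98·q² = 100 − 98 = 2.
  k = 2: m = 8, d = 2, a = ⌊(9 + 8)/2⌋ = 8; p/q = (8·10 + 9)/(8·1 + 1) = 89/9; p² − 98·q² = 7921 − 7938 = -17.
  k = 3: m = 8, d = 17, a = ⌊(9 + 8)/17⌋ = 1; p/q = (1·89 + 10)/(1·9 + 1) = 99/10; p² − 98·q² = 9801 − 9800 = 1.
  The first convergent with p² − 98·q² = 1 gives the fundamental solution (x₁, y₁) = (99, 10).
Step 2: Apply the recurrence (x_{n+1}, y_{n+1}) = (x₁x_n + 98y₁y_n, x₁y_n + y₁x_n) repeatedly.
  From (x_1, y_1) = (99, 10): x_2 = 99·99 + 98·10·10 = 19601; y_2 = 99·10 + 10·99 = 1980.
  From (x_2, y_2) = (19601, 1980): x_3 = 99·19601 + 98·10·1980 = 3880899; y_3 = 99·1980 + 10·19601 = 392030.
  From (x_3, y_3) = (3880899, 392030): x_4 = 99·3880899 + 98·10·392030 = 768398401; y_4 = 99·392030 + 10·3880899 = 77619960.
  From (x_4, y_4) = (768398401, 77619960): x_5 = 99·768398401 + 98·10·77619960 = 152139002499; y_5 = 99·77619960 + 10·768398401 = 15368360050.
Step 3: Verify x_5² - 98·y_5² = 23146276081390728245001 - 23146276081390728245000 = 1 (should be 1). ✓

(x_1, y_1) = (99, 10); (x_5, y_5) = (152139002499, 15368360050).


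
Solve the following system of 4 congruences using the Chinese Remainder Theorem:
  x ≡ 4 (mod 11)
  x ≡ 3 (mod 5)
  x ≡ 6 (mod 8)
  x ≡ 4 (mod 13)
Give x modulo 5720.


Product of moduli M = 11 · 5 · 8 · 13 = 5720.
Merge one congruence at a time:
  Start: x ≡ 4 (mod 11).
  Combine with x ≡ 3 (mod 5); new modulus lcm = 55.
    Write x = 4 + 11·t and substitute into x ≡ 3 (mod 5): 11·t ≡ 3 − 4 = -1 (mod 5).
    Reduce coefficients mod 5: 1·t ≡ 4 (mod 5).
    So t ≡ 4 (mod 5).
    Then x = 4 + 11·4 = 48, valid modulo lcm(11, 5) = 55: x ≡ 48 (mod 55).
  Combine with x ≡ 6 (mod 8); new modulus lcm = 440.
    Write x = 48 + 55·t and substitute into x ≡ 6 (mod 8): 55·t ≡ 6 − 48 = -42 (mod 8).
    Reduce coefficients mod 8: 7·t ≡ 6 (mod 8).
    The inverse of 7 mod 8 is 7 (since 7·7 = 49 = 6·8 + 1), so t ≡ 7·6 = 42 ≡ 2 (mod 8).
    Then x = 48 + 55·2 = 158, valid modulo lcm(55, 8) = 440: x ≡ 158 (mod 440).
  Combine with x ≡ 4 (mod 13); new modulus lcm = 5720.
    Write x = 158 + 440·t and substitute into x ≡ 4 (mod 13): 440·t ≡ 4 − 158 = -154 (mod 13).
    Reduce coefficients mod 13: 11·t ≡ 2 (mod 13).
    The inverse of 11 mod 13 is 6 (since 11·6 = 66 = 5·13 + 1), so t ≡ 6·2 = 12 ≡ 12 (mod 13).
    Then x = 158 + 440·12 = 5438, valid modulo lcm(440, 13) = 5720: x ≡ 5438 (mod 5720).
Verify against each original: 5438 mod 11 = 4, 5438 mod 5 = 3, 5438 mod 8 = 6, 5438 mod 13 = 4.

x ≡ 5438 (mod 5720).


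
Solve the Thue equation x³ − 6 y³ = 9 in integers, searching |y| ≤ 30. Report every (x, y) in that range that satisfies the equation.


The equation is x³ - 6y³ = 9. For fixed y, x³ = 6·y³ + 9, so a solution requires the RHS to be a perfect cube.
Strategy: iterate y from -30 to 30, compute RHS = 6·y³ + 9, and check whether it is a (positive or negative) perfect cube.
Check small values of y:
  y = 0: RHS = 9 is not a perfect cube.
  y = 1: RHS = 15 is not a perfect cube.
  y = -1: RHS = 3 is not a perfect cube.
  y = 2: RHS = 57 is not a perfect cube.
  y = -2: RHS = -39 is not a perfect cube.
  y = 3: RHS = 171 is not a perfect cube.
  y = -3: RHS = -153 is not a perfect cube.
Continuing the search up to |y| = 30 finds no solutions either.
No (x, y) in the scanned range satisfies the equation.

No integer solutions with |y| ≤ 30.


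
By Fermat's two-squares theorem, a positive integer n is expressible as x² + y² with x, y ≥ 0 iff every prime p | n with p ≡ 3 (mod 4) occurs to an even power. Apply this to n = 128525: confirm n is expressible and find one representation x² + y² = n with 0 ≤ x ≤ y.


Step 1: Factor n = 128525 = 5^2 · 53 · 97.
Step 2: Check the mod-4 condition on each prime factor: 5 ≡ 1 (mod 4), exponent 2; 53 ≡ 1 (mod 4), exponent 1; 97 ≡ 1 (mod 4), exponent 1.
All primes ≡ 3 (mod 4) appear to even exponent (or don't appear), so by the two-squares theorem n IS expressible as a sum of two squares.
Step 3: Build a representation. Group n = k² · m with k = 5 and m = 53 · 97 = 5141 (a product of primes ≡ 1 (mod 4)); a representation of m scales to one of n via (k·x)² + (k·y)² = k²(x² + y²). Each prime p ≡ 1 (mod 4) is itself a sum of two squares; find a² by testing p − a² for a perfect square:
  53: 53 − 1² = 52, 53 − 2² = 49 = 7² ⇒ 53 = 2² + 7².
  97: 97 − 1² = 96, 97 − 2² = 93, 97 − 3² = 88, 97 − 4² = 81 = 9² ⇒ 97 = 4² + 9².
  Combine using the Brahmagupta–Fibonacci identity (a² + b²)(c² + d²) = (ac − bd)² + (ad + bc)² = (ac + bd)² + (ad − bc)²:
  53 · 97 = 5141: from (2² + 7²)(4² + 9²), take (2·4 − 7·9, 2·9 + 7·4) = (8 − 63, 18 + 28) = (-55, 46); dropping signs (only squares matter) gives (55, 46); check 55² + 46² = 3025 + 2116 = 5141 ✓.
  Scale by k = 5: (5·55, 5·46) = (275, 230).
Step 4: Order so x ≤ y and verify: 230² + 275² = 52900 + 75625 = 128525 = n. ✓

n = 128525 = 230² + 275² (one valid representation with x ≤ y).


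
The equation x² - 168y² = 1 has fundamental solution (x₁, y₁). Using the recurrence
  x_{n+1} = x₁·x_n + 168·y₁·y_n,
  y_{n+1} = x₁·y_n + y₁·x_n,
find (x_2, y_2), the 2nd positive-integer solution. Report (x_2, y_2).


Step 1: Find the fundamental solution (x₁, y₁) of x² - 168y² = 1.
  Expand √168 as a continued fraction. a₀ = ⌊√168⌋ = 12; iterate m_{k+1} = d_k·a_k − m_k, d_{k+1} = (168 − m_{k+1}²)/d_k, a_{k+1} = ⌊(a₀ + m_{k+1})/d_{k+1}⌋ (starting m₀ = 0, d₀ = 1), with convergents p_k = a_k·p_{k-1} + p_{k-2}, q_k = a_k·q_{k-1} + q_{k-2} (p₋₁ = 1, q₋₁ = 0):
  k = 0: a₀ = 12; p₀/q₀ = 12/1; p₀² − 168·q₀² = 144 − 168 = -24.
  k = 1: m = 12, d = 24, a = ⌊(12 + 12)/24⌋ = 1; p/q = (1·12 + 1)/(1·1 + 0) = 13/1; p² − 168·q² = 169 − 168 = 1.
  The first convergent with p² − 168·q² = 1 gives the fundamental solution (x₁, y₁) = (13, 1).
Step 2: Apply the recurrence (x_{n+1}, y_{n+1}) = (x₁x_n + 168y₁y_n, x₁y_n + y₁x_n) repeatedly.
  From (x_1, y_1) = (13, 1): x_2 = 13·13 + 168·1·1 = 337; y_2 = 13·1 + 1·13 = 26.
Step 3: Verify x_2² - 168·y_2² = 113569 - 113568 = 1 (should be 1). ✓

(x_1, y_1) = (13, 1); (x_2, y_2) = (337, 26).


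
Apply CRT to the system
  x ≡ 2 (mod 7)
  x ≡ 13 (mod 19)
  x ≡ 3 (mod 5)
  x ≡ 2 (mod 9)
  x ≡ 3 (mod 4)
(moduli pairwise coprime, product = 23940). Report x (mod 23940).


Product of moduli M = 7 · 19 · 5 · 9 · 4 = 23940.
Merge one congruence at a time:
  Start: x ≡ 2 (mod 7).
  Combine with x ≡ 13 (mod 19); new modulus lcm = 133.
    Write x = 2 + 7·t and substitute into x ≡ 13 (mod 19): 7·t ≡ 13 − 2 = 11 (mod 19).
    The inverse of 7 mod 19 is 11 (since 7·11 = 77 = 4·19 + 1), so t ≡ 11·11 = 121 ≡ 7 (mod 19).
    Then x = 2 + 7·7 = 51, valid modulo lcm(7, 19) = 133: x ≡ 51 (mod 133).
  Combine with x ≡ 3 (mod 5); new modulus lcm = 665.
    Write x = 51 + 133·t and substitute into x ≡ 3 (mod 5): 133·t ≡ 3 − 51 = -48 (mod 5).
    Reduce coefficients mod 5: 3·t ≡ 2 (mod 5).
    The inverse of 3 mod 5 is 2 (since 3·2 = 6 = 1·5 + 1), so t ≡ 2·2 = 4 ≡ 4 (mod 5).
    Then x = 51 + 133·4 = 583, valid modulo lcm(133, 5) = 665: x ≡ 583 (mod 665).
  Combine with x ≡ 2 (mod 9); new modulus lcm = 5985.
    Write x = 583 + 665·t and substitute into x ≡ 2 (mod 9): 665·t ≡ 2 − 583 = -581 (mod 9).
    Reduce coefficients mod 9: 8·t ≡ 4 (mod 9).
    The inverse of 8 mod 9 is 8 (since 8·8 = 64 = 7·9 + 1), so t ≡ 8·4 = 32 ≡ 5 (mod 9).
    Then x = 583 + 665·5 = 3908, valid modulo lcm(665, 9) = 5985: x ≡ 3908 (mod 5985).
  Combine with x ≡ 3 (mod 4); new modulus lcm = 23940.
    Write x = 3908 + 5985·t and substitute into x ≡ 3 (mod 4): 5985·t ≡ 3 − 3908 = -3905 (mod 4).
    Reduce coefficients mod 4: 1·t ≡ 3 (mod 4).
    So t ≡ 3 (mod 4).
    Then x = 3908 + 5985·3 = 21863, valid modulo lcm(5985, 4) = 23940: x ≡ 21863 (mod 23940).
Verify against each original: 21863 mod 7 = 2, 21863 mod 19 = 13, 21863 mod 5 = 3, 21863 mod 9 = 2, 21863 mod 4 = 3.

x ≡ 21863 (mod 23940).


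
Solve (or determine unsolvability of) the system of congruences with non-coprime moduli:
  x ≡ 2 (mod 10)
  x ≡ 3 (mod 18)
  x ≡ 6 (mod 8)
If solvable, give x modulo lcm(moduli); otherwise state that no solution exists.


Moduli 10, 18, 8 are not pairwise coprime, so CRT works modulo lcm(m_i) when all pairwise compatibility conditions hold.
Pairwise compatibility: gcd(m_i, m_j) must divide a_i - a_j for every pair.
Merge one congruence at a time:
  Start: x ≡ 2 (mod 10).
  Combine with x ≡ 3 (mod 18): gcd(10, 18) = 2, and 3 - 2 = 1 is NOT divisible by 2.
    ⇒ system is inconsistent (no integer solution).

No solution (the system is inconsistent).


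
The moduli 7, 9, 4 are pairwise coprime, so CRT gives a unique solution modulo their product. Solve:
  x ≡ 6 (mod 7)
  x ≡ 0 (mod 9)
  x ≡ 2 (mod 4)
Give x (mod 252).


Moduli 7, 9, 4 are pairwise coprime; by CRT there is a unique solution modulo M = 7 · 9 · 4 = 252.
Solve pairwise, accumulating the modulus:
  Start with x ≡ 6 (mod 7).
  Combine with x ≡ 0 (mod 9): since gcd(7, 9) = 1, we get a unique residue mod 63.
    Write x = 6 + 7·t and substitute into x ≡ 0 (mod 9): 7·t ≡ 0 − 6 = -6 (mod 9).
    Reduce coefficients mod 9: 7·t ≡ 3 (mod 9).
    The inverse of 7 mod 9 is 4 (since 7·4 = 28 = 3·9 + 1), so t ≡ 4·3 = 12 ≡ 3 (mod 9).
    Then x = 6 + 7·3 = 27, valid modulo lcm(7, 9) = 63: x ≡ 27 (mod 63).
  Combine with x ≡ 2 (mod 4): since gcd(63, 4) = 1, we get a unique residue mod 252.
    Write x = 27 + 63·t and substitute into x ≡ 2 (mod 4): 63·t ≡ 2 − 27 = -25 (mod 4).
    Reduce coefficients mod 4: 3·t ≡ 3 (mod 4).
    The inverse of 3 mod 4 is 3 (since 3·3 = 9 = 2·4 + 1), so t ≡ 3·3 = 9 ≡ 1 (mod 4).
    Then x = 27 + 63·1 = 90, valid modulo lcm(63, 4) = 252: x ≡ 90 (mod 252).
Verify: 90 mod 7 = 6 ✓, 90 mod 9 = 0 ✓, 90 mod 4 = 2 ✓.

x ≡ 90 (mod 252).


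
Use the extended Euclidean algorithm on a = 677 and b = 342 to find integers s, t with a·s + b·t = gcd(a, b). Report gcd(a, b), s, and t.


Euclidean algorithm on (677, 342) — divide until remainder is 0:
  677 = 1 · 342 + 335
  342 = 1 · 335 + 7
  335 = 47 · 7 + 6
  7 = 1 · 6 + 1
  6 = 6 · 1 + 0
gcd(677, 342) = 1.
Track Bezout coefficients alongside the remainders: start with r₀ = 677 = a·1 + b·0 (s = 1, t = 0) and r₁ = 342 = a·0 + b·1 (s = 0, t = 1); each new remainder r_{k+1} = r_{k-1} − q_k·r_k inherits s_{k+1} = s_{k-1} − q_k·s_k, t_{k+1} = t_{k-1} − q_k·t_k, so r_k = a·s_k + b·t_k at every step:
  q = 1: r = 335, s = 1 − 1·0 = 1, t = 0 − 1·1 = -1  (check: 677·1 + 342·(-1) = 335)
  q = 1: r = 7, s = 0 − 1·1 = -1, t = 1 − 1·(-1) = 2  (check: 677·(-1) + 342·2 = 7)
  q = 47: r = 6, s = 1 − 47·(-1) = 48, t = -1 − 47·2 = -95  (check: 677·48 + 342·(-95) = 6)
  q = 1: r = 1, s = -1 − 1·48 = -49, t = 2 − 1·(-95) = 97  (check: 677·(-49) + 342·97 = 1)
The row with r = 1 (the gcd) gives the Bezout coefficients s = -49, t = 97.
Result: 677 · (-49) + 342 · (97) = 1.

gcd(677, 342) = 1; s = -49, t = 97 (check: 677·(-49) + 342·97 = 1).


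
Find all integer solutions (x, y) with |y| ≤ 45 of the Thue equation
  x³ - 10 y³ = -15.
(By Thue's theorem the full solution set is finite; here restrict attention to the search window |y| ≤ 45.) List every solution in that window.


The equation is x³ - 10y³ = -15. For fixed y, x³ = 10·y³ − 15, so a solution requires the RHS to be a perfect cube.
Strategy: iterate y from -45 to 45, compute RHS = 10·y³ − 15, and check whether it is a (positive or negative) perfect cube.
Check small values of y:
  y = 0: RHS = -15 is not a perfect cube.
  y = 1: RHS = -5 is not a perfect cube.
  y = -1: RHS = -25 is not a perfect cube.
  y = 2: RHS = 65 is not a perfect cube.
  y = -2: RHS = -95 is not a perfect cube.
  y = 3: RHS = 255 is not a perfect cube.
  y = -3: RHS = -285 is not a perfect cube.
Continuing the search up to |y| = 45 finds no solutions either.
No (x, y) in the scanned range satisfies the equation.

No integer solutions with |y| ≤ 45.


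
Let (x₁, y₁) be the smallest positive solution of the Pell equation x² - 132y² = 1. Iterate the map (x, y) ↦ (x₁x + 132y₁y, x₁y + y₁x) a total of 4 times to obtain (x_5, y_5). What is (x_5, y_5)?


Step 1: Find the fundamental solution (x₁, y₁) of x² - 132y² = 1.
  Expand √132 as a continued fraction. a₀ = ⌊√132⌋ = 11; iterate m_{k+1} = d_k·a_k − m_k, d_{k+1} = (132 − m_{k+1}²)/d_k, a_{k+1} = ⌊(a₀ + m_{k+1})/d_{k+1}⌋ (starting m₀ = 0, d₀ = 1), with convergents p_k = a_k·p_{k-1} + p_{k-2}, q_k = a_k·q_{k-1} + q_{k-2} (p₋₁ = 1, q₋₁ = 0):
  k = 0: a₀ = 11; p₀/q₀ = 11/1; p₀² − 132·q₀² = 121 − 132 = -11.
  k = 1: m = 11, d = 11, a = ⌊(11 + 11)/11⌋ = 2; p/q = (2·11 + 1)/(2·1 + 0) = 23/2; p² − 132·q² = 529 − 528 = 1.
  The first convergent with p² − 132·q² = 1 gives the fundamental solution (x₁, y₁) = (23, 2).
Step 2: Apply the recurrence (x_{n+1}, y_{n+1}) = (x₁x_n + 132y₁y_n, x₁y_n + y₁x_n) repeatedly.
  From (x_1, y_1) = (23, 2): x_2 = 23·23 + 132·2·2 = 1057; y_2 = 23·2 + 2·23 = 92.
  From (x_2, y_2) = (1057, 92): x_3 = 23·1057 + 132·2·92 = 48599; y_3 = 23·92 + 2·1057 = 4230.
  From (x_3, y_3) = (48599, 4230): x_4 = 23·48599 + 132·2·4230 = 2234497; y_4 = 23·4230 + 2·48599 = 194488.
  From (x_4, y_4) = (2234497, 194488): x_5 = 23·2234497 + 132·2·194488 = 102738263; y_5 = 23·194488 + 2·2234497 = 8942218.
Step 3: Verify x_5² - 132·y_5² = 10555150684257169 - 10555150684257168 = 1 (should be 1). ✓

(x_1, y_1) = (23, 2); (x_5, y_5) = (102738263, 8942218).


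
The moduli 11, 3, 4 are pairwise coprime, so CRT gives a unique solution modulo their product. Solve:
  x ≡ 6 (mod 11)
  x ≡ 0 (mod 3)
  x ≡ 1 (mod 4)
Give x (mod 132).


Moduli 11, 3, 4 are pairwise coprime; by CRT there is a unique solution modulo M = 11 · 3 · 4 = 132.
Solve pairwise, accumulating the modulus:
  Start with x ≡ 6 (mod 11).
  Combine with x ≡ 0 (mod 3): since gcd(11, 3) = 1, we get a unique residue mod 33.
    Write x = 6 + 11·t and substitute into x ≡ 0 (mod 3): 11·t ≡ 0 − 6 = -6 (mod 3).
    Reduce coefficients mod 3: 2·t ≡ 0 (mod 3).
    The inverse of 2 mod 3 is 2 (since 2·2 = 4 = 1·3 + 1), so t ≡ 2·0 = 0 ≡ 0 (mod 3).
    Then x = 6 + 11·0 = 6, valid modulo lcm(11, 3) = 33: x ≡ 6 (mod 33).
  Combine with x ≡ 1 (mod 4): since gcd(33, 4) = 1, we get a unique residue mod 132.
    Write x = 6 + 33·t and substitute into x ≡ 1 (mod 4): 33·t ≡ 1 − 6 = -5 (mod 4).
    Reduce coefficients mod 4: 1·t ≡ 3 (mod 4).
    So t ≡ 3 (mod 4).
    Then x = 6 + 33·3 = 105, valid modulo lcm(33, 4) = 132: x ≡ 105 (mod 132).
Verify: 105 mod 11 = 6 ✓, 105 mod 3 = 0 ✓, 105 mod 4 = 1 ✓.

x ≡ 105 (mod 132).


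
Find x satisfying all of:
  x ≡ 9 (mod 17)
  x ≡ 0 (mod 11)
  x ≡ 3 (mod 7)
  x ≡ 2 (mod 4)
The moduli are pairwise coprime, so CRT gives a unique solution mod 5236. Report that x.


Product of moduli M = 17 · 11 · 7 · 4 = 5236.
Merge one congruence at a time:
  Start: x ≡ 9 (mod 17).
  Combine with x ≡ 0 (mod 11); new modulus lcm = 187.
    Write x = 9 + 17·t and substitute into x ≡ 0 (mod 11): 17·t ≡ 0 − 9 = -9 (mod 11).
    Reduce coefficients mod 11: 6·t ≡ 2 (mod 11).
    The inverse of 6 mod 11 is 2 (since 6·2 = 12 = 1·11 + 1), so t ≡ 2·2 = 4 ≡ 4 (mod 11).
    Then x = 9 + 17·4 = 77, valid modulo lcm(17, 11) = 187: x ≡ 77 (mod 187).
  Combine with x ≡ 3 (mod 7); new modulus lcm = 1309.
    Write x = 77 + 187·t and substitute into x ≡ 3 (mod 7): 187·t ≡ 3 − 77 = -74 (mod 7).
    Reduce coefficients mod 7: 5·t ≡ 3 (mod 7).
    The inverse of 5 mod 7 is 3 (since 5·3 = 15 = 2·7 + 1), so t ≡ 3·3 = 9 ≡ 2 (mod 7).
    Then x = 77 + 187·2 = 451, valid modulo lcm(187, 7) = 1309: x ≡ 451 (mod 1309).
  Combine with x ≡ 2 (mod 4); new modulus lcm = 5236.
    Write x = 451 + 1309·t and substitute into x ≡ 2 (mod 4): 1309·t ≡ 2 − 451 = -449 (mod 4).
    Reduce coefficients mod 4: 1·t ≡ 3 (mod 4).
    So t ≡ 3 (mod 4).
    Then x = 451 + 1309·3 = 4378, valid modulo lcm(1309, 4) = 5236: x ≡ 4378 (mod 5236).
Verify against each original: 4378 mod 17 = 9, 4378 mod 11 = 0, 4378 mod 7 = 3, 4378 mod 4 = 2.

x ≡ 4378 (mod 5236).


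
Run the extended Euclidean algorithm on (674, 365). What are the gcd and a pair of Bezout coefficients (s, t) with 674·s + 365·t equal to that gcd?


Euclidean algorithm on (674, 365) — divide until remainder is 0:
  674 = 1 · 365 + 309
  365 = 1 · 309 + 56
  309 = 5 · 56 + 29
  56 = 1 · 29 + 27
  29 = 1 · 27 + 2
  27 = 13 · 2 + 1
  2 = 2 · 1 + 0
gcd(674, 365) = 1.
Track Bezout coefficients alongside the remainders: start with r₀ = 674 = a·1 + b·0 (s = 1, t = 0) and r₁ = 365 = a·0 + b·1 (s = 0, t = 1); each new remainder r_{k+1} = r_{k-1} − q_k·r_k inherits s_{k+1} = s_{k-1} − q_k·s_k, t_{k+1} = t_{k-1} − q_k·t_k, so r_k = a·s_k + b·t_k at every step:
  q = 1: r = 309, s = 1 − 1·0 = 1, t = 0 − 1·1 = -1  (check: 674·1 + 365·(-1) = 309)
  q = 1: r = 56, s = 0 − 1·1 = -1, t = 1 − 1·(-1) = 2  (check: 674·(-1) + 365·2 = 56)
  q = 5: r = 29, s = 1 − 5·(-1) = 6, t = -1 − 5·2 = -11  (check: 674·6 + 365·(-11) = 29)
  q = 1: r = 27, s = -1 − 1·6 = -7, t = 2 − 1·(-11) = 13  (check: 674·(-7) + 365·13 = 27)
  q = 1: r = 2, s = 6 − 1·(-7) = 13, t = -11 − 1·13 = -24  (check: 674·13 + 365·(-24) = 2)
  q = 13: r = 1, s = -7 − 13·13 = -176, t = 13 − 13·(-24) = 325  (check: 674·(-176) + 365·325 = 1)
The row with r = 1 (the gcd) gives the Bezout coefficients s = -176, t = 325.
Result: 674 · (-176) + 365 · (325) = 1.

gcd(674, 365) = 1; s = -176, t = 325 (check: 674·(-176) + 365·325 = 1).


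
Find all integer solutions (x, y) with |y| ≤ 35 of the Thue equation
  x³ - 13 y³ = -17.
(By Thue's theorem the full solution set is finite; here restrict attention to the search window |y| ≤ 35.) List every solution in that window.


The equation is x³ - 13y³ = -17. For fixed y, x³ = 13·y³ − 17, so a solution requires the RHS to be a perfect cube.
Strategy: iterate y from -35 to 35, compute RHS = 13·y³ − 17, and check whether it is a (positive or negative) perfect cube.
Check small values of y:
  y = 0: RHS = -17 is not a perfect cube.
  y = 1: RHS = -4 is not a perfect cube.
  y = -1: RHS = -30 is not a perfect cube.
  y = 2: RHS = 87 is not a perfect cube.
  y = -2: RHS = -121 is not a perfect cube.
  y = 3: RHS = 334 is not a perfect cube.
  y = -3: RHS = -368 is not a perfect cube.
Continuing the search up to |y| = 35 finds no solutions either.
No (x, y) in the scanned range satisfies the equation.

No integer solutions with |y| ≤ 35.


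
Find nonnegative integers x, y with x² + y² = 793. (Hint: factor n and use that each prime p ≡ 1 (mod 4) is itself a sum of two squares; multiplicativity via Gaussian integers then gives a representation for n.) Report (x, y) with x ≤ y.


Step 1: Factor n = 793 = 13 · 61.
Step 2: Check the mod-4 condition on each prime factor: 13 ≡ 1 (mod 4), exponent 1; 61 ≡ 1 (mod 4), exponent 1.
All primes ≡ 3 (mod 4) appear to even exponent (or don't appear), so by the two-squares theorem n IS expressible as a sum of two squares.
Step 3: Build a representation. Here n = 13 · 61 is a product of primes ≡ 1 (mod 4). Each prime p ≡ 1 (mod 4) is itself a sum of two squares; find a² by testing p − a² for a perfect square:
  13: 13 − 1² = 12, 13 − 2² = 9 = 3² ⇒ 13 = 2² + 3².
  61: 61 − 1² = 60, 61 − 2² = 57, 61 − 3² = 52, 61 − 4² = 45, 61 − 5² = 36 = 6² ⇒ 61 = 5² + 6².
  Combine using the Brahmagupta–Fibonacci identity (a² + b²)(c² + d²) = (ac − bd)² + (ad + bc)² = (ac + bd)² + (ad − bc)²:
  13 · 61 = 793: from (2² + 3²)(5² + 6²), take (2·5 − 3·6, 2·6 + 3·5) = (10 − 18, 12 + 15) = (-8, 27); dropping signs (only squares matter) gives (8, 27); check 8² + 27² = 64 + 729 = 793 ✓.
Step 4: Order so x ≤ y and verify: 8² + 27² = 64 + 729 = 793 = n. ✓

n = 793 = 8² + 27² (one valid representation with x ≤ y).


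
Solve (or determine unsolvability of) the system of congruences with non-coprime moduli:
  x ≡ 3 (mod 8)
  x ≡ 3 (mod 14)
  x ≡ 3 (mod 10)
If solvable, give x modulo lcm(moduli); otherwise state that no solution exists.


Moduli 8, 14, 10 are not pairwise coprime, so CRT works modulo lcm(m_i) when all pairwise compatibility conditions hold.
Pairwise compatibility: gcd(m_i, m_j) must divide a_i - a_j for every pair.
Merge one congruence at a time:
  Start: x ≡ 3 (mod 8).
  Combine with x ≡ 3 (mod 14): gcd(8, 14) = 2; 3 - 3 = 0, which IS divisible by 2, so compatible.
    Write x = 3 + 8·t and substitute into x ≡ 3 (mod 14): 8·t ≡ 3 − 3 = 0 (mod 14).
    Divide the congruence (and modulus) by g = 2: 4·t ≡ 0 (mod 7).
    The inverse of 4 mod 7 is 2 (since 4·2 = 8 = 1·7 + 1), so t ≡ 2·0 = 0 ≡ 0 (mod 7).
    Then x = 3 + 8·0 = 3, valid modulo lcm(8, 14) = 56: x ≡ 3 (mod 56).
  Combine with x ≡ 3 (mod 10): gcd(56, 10) = 2; 3 - 3 = 0, which IS divisible by 2, so compatible.
    Write x = 3 + 56·t and substitute into x ≡ 3 (mod 10): 56·t ≡ 3 − 3 = 0 (mod 10).
    Divide the congruence (and modulus) by g = 2: 28·t ≡ 0 (mod 5).
    Reduce coefficients mod 5: 3·t ≡ 0 (mod 5).
    The inverse of 3 mod 5 is 2 (since 3·2 = 6 = 1·5 + 1), so t ≡ 2·0 = 0 ≡ 0 (mod 5).
    Then x = 3 + 56·0 = 3, valid modulo lcm(56, 10) = 280: x ≡ 3 (mod 280).
Verify: 3 mod 8 = 3, 3 mod 14 = 3, 3 mod 10 = 3.

x ≡ 3 (mod 280).
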